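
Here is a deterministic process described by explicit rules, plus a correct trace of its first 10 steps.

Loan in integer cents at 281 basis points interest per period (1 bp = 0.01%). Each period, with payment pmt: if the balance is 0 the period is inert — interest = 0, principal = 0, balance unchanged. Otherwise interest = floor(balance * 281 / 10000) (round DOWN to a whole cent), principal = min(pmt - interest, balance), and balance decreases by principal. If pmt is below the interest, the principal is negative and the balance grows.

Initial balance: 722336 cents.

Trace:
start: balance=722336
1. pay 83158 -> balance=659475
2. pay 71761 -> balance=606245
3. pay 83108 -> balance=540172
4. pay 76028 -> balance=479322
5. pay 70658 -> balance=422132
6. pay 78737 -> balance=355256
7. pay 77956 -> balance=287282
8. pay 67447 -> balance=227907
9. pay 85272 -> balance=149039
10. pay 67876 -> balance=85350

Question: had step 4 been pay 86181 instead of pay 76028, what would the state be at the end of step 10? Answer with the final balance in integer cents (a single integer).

73362

(re-executing from step 4 with the substitution; state before step 4: balance=540172)
4. pay 86181 -> balance=469169
5. pay 70658 -> balance=411694
6. pay 78737 -> balance=344525
7. pay 77956 -> balance=276250
8. pay 67447 -> balance=216565
9. pay 85272 -> balance=137378
10. pay 67876 -> balance=73362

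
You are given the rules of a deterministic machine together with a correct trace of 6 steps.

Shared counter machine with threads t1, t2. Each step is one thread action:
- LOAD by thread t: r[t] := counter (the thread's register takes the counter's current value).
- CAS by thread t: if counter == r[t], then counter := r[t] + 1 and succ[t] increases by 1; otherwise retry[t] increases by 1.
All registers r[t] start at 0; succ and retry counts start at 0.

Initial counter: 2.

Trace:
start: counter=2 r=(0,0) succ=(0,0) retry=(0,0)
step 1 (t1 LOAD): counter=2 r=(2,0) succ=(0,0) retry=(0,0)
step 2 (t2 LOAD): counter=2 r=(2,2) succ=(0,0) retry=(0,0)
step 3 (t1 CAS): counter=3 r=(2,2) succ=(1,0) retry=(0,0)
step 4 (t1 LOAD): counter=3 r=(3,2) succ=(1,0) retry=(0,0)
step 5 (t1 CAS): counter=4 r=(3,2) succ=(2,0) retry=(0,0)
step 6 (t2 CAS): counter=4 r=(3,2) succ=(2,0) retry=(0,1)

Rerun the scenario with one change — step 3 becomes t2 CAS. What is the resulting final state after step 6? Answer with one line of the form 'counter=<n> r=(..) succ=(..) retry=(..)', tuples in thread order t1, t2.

counter=4 r=(3,2) succ=(1,1) retry=(0,1)

(re-executing from step 3 with the substitution; state before step 3: counter=2 r=(2,2) succ=(0,0) retry=(0,0))
step 3 (t2 CAS): counter=3 r=(2,2) succ=(0,1) retry=(0,0)
step 4 (t1 LOAD): counter=3 r=(3,2) succ=(0,1) retry=(0,0)
step 5 (t1 CAS): counter=4 r=(3,2) succ=(1,1) retry=(0,0)
step 6 (t2 CAS): counter=4 r=(3,2) succ=(1,1) retry=(0,1)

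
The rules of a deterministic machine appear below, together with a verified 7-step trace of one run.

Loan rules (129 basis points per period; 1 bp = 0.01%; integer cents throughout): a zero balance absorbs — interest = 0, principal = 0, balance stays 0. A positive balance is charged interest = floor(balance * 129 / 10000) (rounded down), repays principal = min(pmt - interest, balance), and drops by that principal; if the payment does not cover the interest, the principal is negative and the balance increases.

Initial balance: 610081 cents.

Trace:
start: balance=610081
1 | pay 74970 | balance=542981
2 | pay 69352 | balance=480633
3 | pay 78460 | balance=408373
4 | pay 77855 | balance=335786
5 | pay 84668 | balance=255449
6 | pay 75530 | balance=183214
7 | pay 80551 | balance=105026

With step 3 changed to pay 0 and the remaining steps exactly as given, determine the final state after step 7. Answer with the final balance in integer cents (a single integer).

(re-executing from step 3 with the substitution; state before step 3: balance=480633)
3 | pay 0 | balance=486833
4 | pay 77855 | balance=415258
5 | pay 84668 | balance=335946
6 | pay 75530 | balance=264749
7 | pay 80551 | balance=187613

187613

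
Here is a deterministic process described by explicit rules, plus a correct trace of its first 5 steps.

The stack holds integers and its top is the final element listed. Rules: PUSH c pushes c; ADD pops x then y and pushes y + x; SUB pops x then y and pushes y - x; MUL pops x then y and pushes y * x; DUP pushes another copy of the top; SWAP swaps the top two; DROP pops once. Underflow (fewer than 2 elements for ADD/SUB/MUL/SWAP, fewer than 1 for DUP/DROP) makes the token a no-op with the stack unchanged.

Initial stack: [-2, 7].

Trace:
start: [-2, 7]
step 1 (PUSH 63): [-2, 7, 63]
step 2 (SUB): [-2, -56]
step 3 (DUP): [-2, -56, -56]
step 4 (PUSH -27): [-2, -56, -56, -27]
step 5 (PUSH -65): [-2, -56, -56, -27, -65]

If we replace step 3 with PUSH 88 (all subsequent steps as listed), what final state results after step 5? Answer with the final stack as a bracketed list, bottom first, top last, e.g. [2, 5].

[-2, -56, 88, -27, -65]

(re-executing from step 3 with the substitution; state before step 3: [-2, -56])
step 3 (PUSH 88): [-2, -56, 88]
step 4 (PUSH -27): [-2, -56, 88, -27]
step 5 (PUSH -65): [-2, -56, 88, -27, -65]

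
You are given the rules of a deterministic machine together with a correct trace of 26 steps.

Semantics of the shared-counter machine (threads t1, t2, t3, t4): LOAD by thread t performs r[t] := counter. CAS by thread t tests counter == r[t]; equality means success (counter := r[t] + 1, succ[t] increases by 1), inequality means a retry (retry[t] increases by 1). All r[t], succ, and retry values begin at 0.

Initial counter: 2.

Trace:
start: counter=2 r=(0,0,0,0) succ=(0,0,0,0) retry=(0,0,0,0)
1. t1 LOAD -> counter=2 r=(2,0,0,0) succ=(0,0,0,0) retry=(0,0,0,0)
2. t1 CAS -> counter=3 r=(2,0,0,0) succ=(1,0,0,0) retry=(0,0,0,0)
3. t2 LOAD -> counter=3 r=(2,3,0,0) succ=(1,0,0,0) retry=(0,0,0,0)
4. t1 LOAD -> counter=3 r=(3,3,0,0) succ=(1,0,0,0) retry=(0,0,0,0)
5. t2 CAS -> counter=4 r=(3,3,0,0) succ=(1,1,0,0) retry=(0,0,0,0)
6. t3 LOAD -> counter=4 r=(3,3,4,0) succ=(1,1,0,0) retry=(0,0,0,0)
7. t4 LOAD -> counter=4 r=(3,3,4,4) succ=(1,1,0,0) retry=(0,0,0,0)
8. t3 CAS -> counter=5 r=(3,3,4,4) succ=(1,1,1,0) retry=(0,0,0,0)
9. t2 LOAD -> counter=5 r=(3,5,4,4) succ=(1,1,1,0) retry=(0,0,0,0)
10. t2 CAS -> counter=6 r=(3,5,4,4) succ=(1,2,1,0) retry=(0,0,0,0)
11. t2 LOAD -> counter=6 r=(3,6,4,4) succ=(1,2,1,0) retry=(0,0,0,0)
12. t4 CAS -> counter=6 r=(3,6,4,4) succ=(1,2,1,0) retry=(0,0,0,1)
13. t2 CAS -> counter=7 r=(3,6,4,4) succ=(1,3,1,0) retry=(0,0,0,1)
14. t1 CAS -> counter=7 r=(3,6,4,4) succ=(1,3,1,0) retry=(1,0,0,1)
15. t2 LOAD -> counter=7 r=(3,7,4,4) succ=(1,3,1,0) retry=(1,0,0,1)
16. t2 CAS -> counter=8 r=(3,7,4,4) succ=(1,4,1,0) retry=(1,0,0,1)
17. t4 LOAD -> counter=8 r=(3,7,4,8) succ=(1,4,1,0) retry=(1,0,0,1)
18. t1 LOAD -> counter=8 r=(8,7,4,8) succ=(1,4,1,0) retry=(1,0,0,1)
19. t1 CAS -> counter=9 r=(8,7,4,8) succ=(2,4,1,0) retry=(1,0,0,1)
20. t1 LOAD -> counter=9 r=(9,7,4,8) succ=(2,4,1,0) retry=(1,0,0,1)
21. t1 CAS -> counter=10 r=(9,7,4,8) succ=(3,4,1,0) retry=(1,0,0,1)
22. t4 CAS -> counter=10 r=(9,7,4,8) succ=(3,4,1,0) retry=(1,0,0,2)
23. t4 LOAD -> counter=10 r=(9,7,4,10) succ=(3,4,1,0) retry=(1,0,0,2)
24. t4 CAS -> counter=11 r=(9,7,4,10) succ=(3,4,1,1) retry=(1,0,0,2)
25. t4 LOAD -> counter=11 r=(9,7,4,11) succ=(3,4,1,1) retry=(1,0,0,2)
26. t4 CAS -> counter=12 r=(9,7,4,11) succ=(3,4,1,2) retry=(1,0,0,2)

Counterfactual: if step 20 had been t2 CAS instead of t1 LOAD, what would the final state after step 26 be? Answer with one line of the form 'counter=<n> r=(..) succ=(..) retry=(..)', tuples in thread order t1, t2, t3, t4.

counter=11 r=(8,7,4,10) succ=(2,4,1,2) retry=(2,1,0,2)

(re-executing from step 20 with the substitution; state before step 20: counter=9 r=(8,7,4,8) succ=(2,4,1,0) retry=(1,0,0,1))
20. t2 CAS -> counter=9 r=(8,7,4,8) succ=(2,4,1,0) retry=(1,1,0,1)
21. t1 CAS -> counter=9 r=(8,7,4,8) succ=(2,4,1,0) retry=(2,1,0,1)
22. t4 CAS -> counter=9 r=(8,7,4,8) succ=(2,4,1,0) retry=(2,1,0,2)
23. t4 LOAD -> counter=9 r=(8,7,4,9) succ=(2,4,1,0) retry=(2,1,0,2)
24. t4 CAS -> counter=10 r=(8,7,4,9) succ=(2,4,1,1) retry=(2,1,0,2)
25. t4 LOAD -> counter=10 r=(8,7,4,10) succ=(2,4,1,1) retry=(2,1,0,2)
26. t4 CAS -> counter=11 r=(8,7,4,10) succ=(2,4,1,2) retry=(2,1,0,2)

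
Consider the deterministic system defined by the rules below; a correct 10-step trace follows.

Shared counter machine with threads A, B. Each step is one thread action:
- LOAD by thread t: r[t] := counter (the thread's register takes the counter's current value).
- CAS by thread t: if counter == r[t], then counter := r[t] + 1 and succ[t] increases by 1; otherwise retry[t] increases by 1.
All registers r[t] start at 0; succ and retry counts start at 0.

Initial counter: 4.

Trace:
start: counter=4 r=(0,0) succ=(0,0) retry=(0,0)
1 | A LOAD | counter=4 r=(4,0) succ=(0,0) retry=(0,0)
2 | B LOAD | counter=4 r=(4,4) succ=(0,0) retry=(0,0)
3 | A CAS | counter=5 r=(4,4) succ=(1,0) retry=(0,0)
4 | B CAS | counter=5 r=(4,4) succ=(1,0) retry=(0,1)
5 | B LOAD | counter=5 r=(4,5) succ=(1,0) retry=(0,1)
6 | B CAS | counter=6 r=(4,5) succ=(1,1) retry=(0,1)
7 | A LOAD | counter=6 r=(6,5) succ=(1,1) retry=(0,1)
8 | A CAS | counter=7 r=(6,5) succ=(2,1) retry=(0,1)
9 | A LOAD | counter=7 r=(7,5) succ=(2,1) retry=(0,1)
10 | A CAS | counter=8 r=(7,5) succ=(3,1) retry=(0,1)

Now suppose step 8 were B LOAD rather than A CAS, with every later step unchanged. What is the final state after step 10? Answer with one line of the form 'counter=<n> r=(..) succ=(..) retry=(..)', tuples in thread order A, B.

counter=7 r=(6,6) succ=(2,1) retry=(0,1)

(re-executing from step 8 with the substitution; state before step 8: counter=6 r=(6,5) succ=(1,1) retry=(0,1))
8 | B LOAD | counter=6 r=(6,6) succ=(1,1) retry=(0,1)
9 | A LOAD | counter=6 r=(6,6) succ=(1,1) retry=(0,1)
10 | A CAS | counter=7 r=(6,6) succ=(2,1) retry=(0,1)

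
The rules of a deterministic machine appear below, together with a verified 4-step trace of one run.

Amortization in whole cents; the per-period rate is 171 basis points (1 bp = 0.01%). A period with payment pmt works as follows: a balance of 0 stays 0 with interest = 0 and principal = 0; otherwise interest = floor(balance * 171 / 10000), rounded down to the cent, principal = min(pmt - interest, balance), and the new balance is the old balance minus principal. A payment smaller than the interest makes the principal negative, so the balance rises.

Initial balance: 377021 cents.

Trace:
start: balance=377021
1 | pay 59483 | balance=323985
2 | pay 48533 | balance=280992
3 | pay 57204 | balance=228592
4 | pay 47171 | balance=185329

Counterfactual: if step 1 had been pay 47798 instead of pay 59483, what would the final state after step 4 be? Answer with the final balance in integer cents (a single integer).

197624

(re-executing from step 1 with the substitution; state before step 1: balance=377021)
1 | pay 47798 | balance=335670
2 | pay 48533 | balance=292876
3 | pay 57204 | balance=240680
4 | pay 47171 | balance=197624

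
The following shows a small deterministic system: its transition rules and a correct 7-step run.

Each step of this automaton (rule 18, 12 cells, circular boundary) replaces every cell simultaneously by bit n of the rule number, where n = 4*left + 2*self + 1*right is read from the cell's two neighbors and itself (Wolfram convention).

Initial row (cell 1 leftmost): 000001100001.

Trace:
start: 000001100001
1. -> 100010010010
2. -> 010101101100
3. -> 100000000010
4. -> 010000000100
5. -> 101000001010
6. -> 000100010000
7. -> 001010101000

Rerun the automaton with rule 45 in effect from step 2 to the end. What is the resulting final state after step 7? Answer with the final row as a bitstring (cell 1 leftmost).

010000100010

(re-executing steps 2..7 under rule 45; state before step 2: 100010010010)
2. -> 101010010011
3. -> 011110010010
4. -> 010000010010
5. -> 010111010010
6. -> 011100110010
7. -> 010000100010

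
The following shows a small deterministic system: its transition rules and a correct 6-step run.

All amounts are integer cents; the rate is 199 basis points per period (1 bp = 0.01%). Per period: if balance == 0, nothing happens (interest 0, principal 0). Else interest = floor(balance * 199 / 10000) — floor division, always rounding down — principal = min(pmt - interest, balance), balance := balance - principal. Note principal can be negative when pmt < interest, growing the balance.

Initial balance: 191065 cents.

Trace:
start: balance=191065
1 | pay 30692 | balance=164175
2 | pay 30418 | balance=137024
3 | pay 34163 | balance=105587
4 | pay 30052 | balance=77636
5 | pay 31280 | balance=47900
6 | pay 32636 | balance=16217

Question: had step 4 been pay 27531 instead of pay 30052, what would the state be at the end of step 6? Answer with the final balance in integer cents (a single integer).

18840

(re-executing from step 4 with the substitution; state before step 4: balance=105587)
4 | pay 27531 | balance=80157
5 | pay 31280 | balance=50472
6 | pay 32636 | balance=18840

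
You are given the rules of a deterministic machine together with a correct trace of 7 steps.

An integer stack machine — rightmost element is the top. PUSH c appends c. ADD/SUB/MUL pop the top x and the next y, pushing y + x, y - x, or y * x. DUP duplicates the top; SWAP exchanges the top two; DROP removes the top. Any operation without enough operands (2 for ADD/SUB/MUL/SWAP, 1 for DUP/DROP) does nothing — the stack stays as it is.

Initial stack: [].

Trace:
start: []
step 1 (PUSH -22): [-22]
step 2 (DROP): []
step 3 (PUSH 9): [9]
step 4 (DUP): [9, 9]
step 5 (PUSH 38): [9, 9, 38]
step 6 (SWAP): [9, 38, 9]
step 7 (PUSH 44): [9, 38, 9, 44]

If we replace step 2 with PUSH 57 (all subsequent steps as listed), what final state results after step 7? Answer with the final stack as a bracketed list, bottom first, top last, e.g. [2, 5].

[-22, 57, 9, 38, 9, 44]

(re-executing from step 2 with the substitution; state before step 2: [-22])
step 2 (PUSH 57): [-22, 57]
step 3 (PUSH 9): [-22, 57, 9]
step 4 (DUP): [-22, 57, 9, 9]
step 5 (PUSH 38): [-22, 57, 9, 9, 38]
step 6 (SWAP): [-22, 57, 9, 38, 9]
step 7 (PUSH 44): [-22, 57, 9, 38, 9, 44]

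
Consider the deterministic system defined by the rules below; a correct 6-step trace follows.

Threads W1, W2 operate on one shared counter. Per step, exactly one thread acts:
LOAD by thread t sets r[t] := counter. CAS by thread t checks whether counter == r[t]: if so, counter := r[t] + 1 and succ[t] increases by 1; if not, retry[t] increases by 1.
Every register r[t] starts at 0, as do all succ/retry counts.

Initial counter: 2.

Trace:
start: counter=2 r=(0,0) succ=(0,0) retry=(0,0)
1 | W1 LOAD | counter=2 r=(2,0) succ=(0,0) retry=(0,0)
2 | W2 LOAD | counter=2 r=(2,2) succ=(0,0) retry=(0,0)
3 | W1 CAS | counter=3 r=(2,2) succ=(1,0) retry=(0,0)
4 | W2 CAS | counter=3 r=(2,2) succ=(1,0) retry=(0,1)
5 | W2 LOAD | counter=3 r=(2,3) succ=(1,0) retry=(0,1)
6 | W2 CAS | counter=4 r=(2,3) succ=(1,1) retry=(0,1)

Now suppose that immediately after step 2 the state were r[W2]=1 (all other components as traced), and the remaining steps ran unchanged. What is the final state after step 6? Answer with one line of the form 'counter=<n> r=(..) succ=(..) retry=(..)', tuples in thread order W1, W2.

counter=4 r=(2,3) succ=(1,1) retry=(0,1)

state after step 2 := counter=2 r=(2,1) succ=(0,0) retry=(0,0)
3 | W1 CAS | counter=3 r=(2,1) succ=(1,0) retry=(0,0)
4 | W2 CAS | counter=3 r=(2,1) succ=(1,0) retry=(0,1)
5 | W2 LOAD | counter=3 r=(2,3) succ=(1,0) retry=(0,1)
6 | W2 CAS | counter=4 r=(2,3) succ=(1,1) retry=(0,1)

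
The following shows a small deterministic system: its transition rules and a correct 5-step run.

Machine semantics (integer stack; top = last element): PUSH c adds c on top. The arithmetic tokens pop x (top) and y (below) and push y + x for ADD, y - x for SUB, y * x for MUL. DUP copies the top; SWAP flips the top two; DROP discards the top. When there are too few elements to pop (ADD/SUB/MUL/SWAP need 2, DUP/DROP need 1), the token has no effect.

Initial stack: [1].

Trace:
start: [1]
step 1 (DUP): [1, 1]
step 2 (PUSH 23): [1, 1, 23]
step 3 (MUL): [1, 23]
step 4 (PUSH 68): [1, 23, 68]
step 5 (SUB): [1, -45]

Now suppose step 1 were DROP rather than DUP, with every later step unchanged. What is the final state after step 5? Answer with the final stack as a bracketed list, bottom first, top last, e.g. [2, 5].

[-45]

(re-executing from step 1 with the substitution; state before step 1: [1])
step 1 (DROP): []
step 2 (PUSH 23): [23]
step 3 (MUL): [23]
step 4 (PUSH 68): [23, 68]
step 5 (SUB): [-45]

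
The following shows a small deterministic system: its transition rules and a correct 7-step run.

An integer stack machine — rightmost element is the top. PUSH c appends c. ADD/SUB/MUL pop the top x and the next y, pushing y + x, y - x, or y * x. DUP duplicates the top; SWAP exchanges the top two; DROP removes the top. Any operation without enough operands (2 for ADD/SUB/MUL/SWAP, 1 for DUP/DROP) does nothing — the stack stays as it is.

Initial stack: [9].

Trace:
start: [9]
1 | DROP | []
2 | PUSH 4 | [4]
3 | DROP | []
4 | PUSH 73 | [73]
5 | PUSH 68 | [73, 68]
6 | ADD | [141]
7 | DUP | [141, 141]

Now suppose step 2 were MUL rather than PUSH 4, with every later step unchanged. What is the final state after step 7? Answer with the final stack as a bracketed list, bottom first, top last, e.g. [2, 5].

(re-executing from step 2 with the substitution; state before step 2: [])
2 | MUL | []
3 | DROP | []
4 | PUSH 73 | [73]
5 | PUSH 68 | [73, 68]
6 | ADD | [141]
7 | DUP | [141, 141]

[141, 141]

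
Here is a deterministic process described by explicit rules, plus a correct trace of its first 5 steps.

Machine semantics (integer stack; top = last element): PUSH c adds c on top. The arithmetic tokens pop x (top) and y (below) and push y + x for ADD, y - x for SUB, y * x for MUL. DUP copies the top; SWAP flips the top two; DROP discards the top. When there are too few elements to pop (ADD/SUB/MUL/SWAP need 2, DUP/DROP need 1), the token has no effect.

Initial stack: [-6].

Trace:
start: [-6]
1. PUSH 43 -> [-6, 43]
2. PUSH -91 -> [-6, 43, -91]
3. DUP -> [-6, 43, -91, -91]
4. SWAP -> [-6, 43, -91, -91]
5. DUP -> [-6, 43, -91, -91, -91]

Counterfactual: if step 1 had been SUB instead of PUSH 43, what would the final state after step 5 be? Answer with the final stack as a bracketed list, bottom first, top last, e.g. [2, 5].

[-6, -91, -91, -91]

(re-executing from step 1 with the substitution; state before step 1: [-6])
1. SUB -> [-6]
2. PUSH -91 -> [-6, -91]
3. DUP -> [-6, -91, -91]
4. SWAP -> [-6, -91, -91]
5. DUP -> [-6, -91, -91, -91]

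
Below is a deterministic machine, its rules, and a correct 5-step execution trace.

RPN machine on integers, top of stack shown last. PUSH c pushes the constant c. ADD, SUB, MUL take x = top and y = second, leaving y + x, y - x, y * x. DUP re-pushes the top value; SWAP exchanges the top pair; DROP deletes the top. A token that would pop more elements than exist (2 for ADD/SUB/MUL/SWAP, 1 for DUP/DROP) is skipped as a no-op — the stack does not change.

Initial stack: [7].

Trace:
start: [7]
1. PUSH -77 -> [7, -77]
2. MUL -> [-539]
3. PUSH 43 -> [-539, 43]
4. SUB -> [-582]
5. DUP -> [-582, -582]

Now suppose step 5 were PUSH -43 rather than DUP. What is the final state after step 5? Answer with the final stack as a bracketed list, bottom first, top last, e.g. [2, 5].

(re-executing from step 5 with the substitution; state before step 5: [-582])
5. PUSH -43 -> [-582, -43]

[-582, -43]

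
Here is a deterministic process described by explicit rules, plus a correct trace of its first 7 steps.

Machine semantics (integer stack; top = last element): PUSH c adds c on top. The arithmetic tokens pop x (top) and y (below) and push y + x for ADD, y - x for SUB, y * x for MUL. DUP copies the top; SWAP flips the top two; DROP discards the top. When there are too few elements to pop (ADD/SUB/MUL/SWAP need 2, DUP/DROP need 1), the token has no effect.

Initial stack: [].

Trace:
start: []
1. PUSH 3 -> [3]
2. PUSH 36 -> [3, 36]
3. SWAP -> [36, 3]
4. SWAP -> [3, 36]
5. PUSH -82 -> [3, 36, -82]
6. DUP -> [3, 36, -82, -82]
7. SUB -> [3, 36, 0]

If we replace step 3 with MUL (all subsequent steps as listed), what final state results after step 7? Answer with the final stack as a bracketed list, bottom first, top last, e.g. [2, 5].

(re-executing from step 3 with the substitution; state before step 3: [3, 36])
3. MUL -> [108]
4. SWAP -> [108]
5. PUSH -82 -> [108, -82]
6. DUP -> [108, -82, -82]
7. SUB -> [108, 0]

[108, 0]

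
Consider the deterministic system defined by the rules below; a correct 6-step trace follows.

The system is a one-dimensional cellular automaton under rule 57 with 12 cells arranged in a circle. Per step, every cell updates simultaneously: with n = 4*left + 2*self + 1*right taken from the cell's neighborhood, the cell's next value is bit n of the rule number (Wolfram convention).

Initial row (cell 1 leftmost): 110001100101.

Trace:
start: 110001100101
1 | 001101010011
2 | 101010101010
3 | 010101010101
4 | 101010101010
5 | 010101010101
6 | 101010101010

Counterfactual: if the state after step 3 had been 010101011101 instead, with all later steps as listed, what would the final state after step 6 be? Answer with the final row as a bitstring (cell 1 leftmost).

101011010100

state after step 3 := 010101011101
4 | 101010110010
5 | 010101101001
6 | 101011010100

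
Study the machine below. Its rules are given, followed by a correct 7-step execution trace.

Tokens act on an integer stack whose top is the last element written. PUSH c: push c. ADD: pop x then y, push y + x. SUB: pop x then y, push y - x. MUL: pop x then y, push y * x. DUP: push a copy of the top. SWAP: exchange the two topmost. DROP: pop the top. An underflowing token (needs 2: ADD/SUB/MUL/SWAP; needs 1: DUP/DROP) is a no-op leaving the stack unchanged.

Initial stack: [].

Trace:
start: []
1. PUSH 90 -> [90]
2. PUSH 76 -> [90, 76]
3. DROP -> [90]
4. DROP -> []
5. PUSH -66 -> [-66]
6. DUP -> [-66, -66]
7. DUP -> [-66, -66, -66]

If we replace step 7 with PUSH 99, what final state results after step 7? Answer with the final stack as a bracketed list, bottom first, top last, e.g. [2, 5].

(re-executing from step 7 with the substitution; state before step 7: [-66, -66])
7. PUSH 99 -> [-66, -66, 99]

[-66, -66, 99]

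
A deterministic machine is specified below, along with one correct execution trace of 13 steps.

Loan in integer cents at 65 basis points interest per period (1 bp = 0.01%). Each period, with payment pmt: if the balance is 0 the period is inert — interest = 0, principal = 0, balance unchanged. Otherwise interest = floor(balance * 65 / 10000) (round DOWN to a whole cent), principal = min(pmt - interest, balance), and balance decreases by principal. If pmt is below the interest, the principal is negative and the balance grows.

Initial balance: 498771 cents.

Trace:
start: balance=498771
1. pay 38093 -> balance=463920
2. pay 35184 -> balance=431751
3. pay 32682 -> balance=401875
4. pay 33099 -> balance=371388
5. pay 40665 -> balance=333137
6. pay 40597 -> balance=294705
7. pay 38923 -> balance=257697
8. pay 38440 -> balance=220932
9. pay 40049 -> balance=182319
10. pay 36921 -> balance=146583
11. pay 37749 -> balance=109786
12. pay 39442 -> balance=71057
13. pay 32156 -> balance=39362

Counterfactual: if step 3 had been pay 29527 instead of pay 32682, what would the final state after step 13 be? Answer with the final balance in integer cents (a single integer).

42728

(re-executing from step 3 with the substitution; state before step 3: balance=431751)
3. pay 29527 -> balance=405030
4. pay 33099 -> balance=374563
5. pay 40665 -> balance=336332
6. pay 40597 -> balance=297921
7. pay 38923 -> balance=260934
8. pay 38440 -> balance=224190
9. pay 40049 -> balance=185598
10. pay 36921 -> balance=149883
11. pay 37749 -> balance=113108
12. pay 39442 -> balance=74401
13. pay 32156 -> balance=42728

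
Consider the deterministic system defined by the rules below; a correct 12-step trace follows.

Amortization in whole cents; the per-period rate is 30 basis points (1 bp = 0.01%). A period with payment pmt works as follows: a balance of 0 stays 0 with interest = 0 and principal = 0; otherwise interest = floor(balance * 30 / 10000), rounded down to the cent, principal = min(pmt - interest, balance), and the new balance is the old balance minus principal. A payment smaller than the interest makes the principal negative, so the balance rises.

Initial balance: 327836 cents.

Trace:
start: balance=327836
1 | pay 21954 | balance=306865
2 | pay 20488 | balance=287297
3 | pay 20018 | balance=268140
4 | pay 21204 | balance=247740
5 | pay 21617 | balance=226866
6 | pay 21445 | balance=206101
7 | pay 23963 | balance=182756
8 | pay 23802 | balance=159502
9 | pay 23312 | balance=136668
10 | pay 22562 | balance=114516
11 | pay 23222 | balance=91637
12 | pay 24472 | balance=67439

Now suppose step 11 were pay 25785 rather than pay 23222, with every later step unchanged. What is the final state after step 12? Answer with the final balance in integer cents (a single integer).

(re-executing from step 11 with the substitution; state before step 11: balance=114516)
11 | pay 25785 | balance=89074
12 | pay 24472 | balance=64869

64869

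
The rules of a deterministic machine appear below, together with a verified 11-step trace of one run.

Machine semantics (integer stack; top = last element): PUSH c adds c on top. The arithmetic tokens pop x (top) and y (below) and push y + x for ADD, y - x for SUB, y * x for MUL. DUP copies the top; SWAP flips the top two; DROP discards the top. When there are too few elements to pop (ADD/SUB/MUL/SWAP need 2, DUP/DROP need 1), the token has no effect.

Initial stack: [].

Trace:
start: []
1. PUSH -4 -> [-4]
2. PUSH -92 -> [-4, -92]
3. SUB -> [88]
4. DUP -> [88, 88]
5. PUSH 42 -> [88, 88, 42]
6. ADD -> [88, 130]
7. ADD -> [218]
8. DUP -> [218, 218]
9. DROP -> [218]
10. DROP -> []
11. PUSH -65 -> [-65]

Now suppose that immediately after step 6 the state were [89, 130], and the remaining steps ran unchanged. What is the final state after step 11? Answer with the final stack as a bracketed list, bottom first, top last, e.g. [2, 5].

state after step 6 := [89, 130]
7. ADD -> [219]
8. DUP -> [219, 219]
9. DROP -> [219]
10. DROP -> []
11. PUSH -65 -> [-65]

[-65]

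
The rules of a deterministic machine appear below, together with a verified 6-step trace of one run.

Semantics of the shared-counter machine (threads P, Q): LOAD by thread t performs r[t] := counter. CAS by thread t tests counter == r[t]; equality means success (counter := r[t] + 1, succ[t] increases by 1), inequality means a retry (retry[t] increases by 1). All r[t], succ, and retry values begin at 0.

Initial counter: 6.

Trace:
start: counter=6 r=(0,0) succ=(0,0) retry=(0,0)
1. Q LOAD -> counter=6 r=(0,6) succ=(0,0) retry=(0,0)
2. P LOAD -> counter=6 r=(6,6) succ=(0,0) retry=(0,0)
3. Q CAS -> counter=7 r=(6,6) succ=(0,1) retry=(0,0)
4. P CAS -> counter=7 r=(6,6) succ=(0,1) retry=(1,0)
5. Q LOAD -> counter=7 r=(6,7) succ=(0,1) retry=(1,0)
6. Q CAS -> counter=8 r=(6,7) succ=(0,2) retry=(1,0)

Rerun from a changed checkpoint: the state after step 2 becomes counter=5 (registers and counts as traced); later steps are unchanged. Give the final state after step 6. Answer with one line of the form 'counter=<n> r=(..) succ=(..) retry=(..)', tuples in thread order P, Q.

state after step 2 := counter=5 r=(6,6) succ=(0,0) retry=(0,0)
3. Q CAS -> counter=5 r=(6,6) succ=(0,0) retry=(0,1)
4. P CAS -> counter=5 r=(6,6) succ=(0,0) retry=(1,1)
5. Q LOAD -> counter=5 r=(6,5) succ=(0,0) retry=(1,1)
6. Q CAS -> counter=6 r=(6,5) succ=(0,1) retry=(1,1)

counter=6 r=(6,5) succ=(0,1) retry=(1,1)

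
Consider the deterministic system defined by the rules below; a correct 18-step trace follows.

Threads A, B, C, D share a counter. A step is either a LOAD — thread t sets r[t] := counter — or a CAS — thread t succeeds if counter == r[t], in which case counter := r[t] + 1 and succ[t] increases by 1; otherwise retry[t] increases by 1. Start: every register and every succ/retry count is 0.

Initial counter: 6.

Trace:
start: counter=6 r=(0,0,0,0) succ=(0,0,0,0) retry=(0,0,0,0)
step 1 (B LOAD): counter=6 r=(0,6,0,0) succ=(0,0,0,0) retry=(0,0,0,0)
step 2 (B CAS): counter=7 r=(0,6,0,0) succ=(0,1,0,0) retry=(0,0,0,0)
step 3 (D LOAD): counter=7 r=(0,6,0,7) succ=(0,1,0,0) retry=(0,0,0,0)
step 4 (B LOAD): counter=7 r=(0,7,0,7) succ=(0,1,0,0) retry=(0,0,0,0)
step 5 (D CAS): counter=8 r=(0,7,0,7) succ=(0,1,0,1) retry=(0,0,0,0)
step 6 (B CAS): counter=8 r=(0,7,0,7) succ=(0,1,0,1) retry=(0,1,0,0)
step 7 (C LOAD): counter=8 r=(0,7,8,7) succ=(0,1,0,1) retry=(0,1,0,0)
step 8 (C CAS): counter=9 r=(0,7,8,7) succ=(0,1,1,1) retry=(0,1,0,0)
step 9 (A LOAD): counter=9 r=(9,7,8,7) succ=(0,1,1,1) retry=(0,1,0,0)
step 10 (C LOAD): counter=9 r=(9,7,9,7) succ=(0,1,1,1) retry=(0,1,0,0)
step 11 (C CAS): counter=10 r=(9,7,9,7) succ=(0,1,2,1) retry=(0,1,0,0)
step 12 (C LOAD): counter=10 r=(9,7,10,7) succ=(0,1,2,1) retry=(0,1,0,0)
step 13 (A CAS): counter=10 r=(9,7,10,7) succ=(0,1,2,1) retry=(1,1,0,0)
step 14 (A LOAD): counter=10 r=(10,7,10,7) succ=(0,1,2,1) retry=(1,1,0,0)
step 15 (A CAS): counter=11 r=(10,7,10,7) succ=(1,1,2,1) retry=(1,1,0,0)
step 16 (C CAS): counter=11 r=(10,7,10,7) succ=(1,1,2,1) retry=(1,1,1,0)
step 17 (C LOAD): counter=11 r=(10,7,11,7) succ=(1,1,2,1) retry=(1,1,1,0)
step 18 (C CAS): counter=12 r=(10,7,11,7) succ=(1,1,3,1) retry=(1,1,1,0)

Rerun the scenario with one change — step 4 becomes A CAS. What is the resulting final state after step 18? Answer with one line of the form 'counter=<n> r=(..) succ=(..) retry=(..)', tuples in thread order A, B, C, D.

counter=12 r=(10,6,11,7) succ=(1,1,3,1) retry=(2,1,1,0)

(re-executing from step 4 with the substitution; state before step 4: counter=7 r=(0,6,0,7) succ=(0,1,0,0) retry=(0,0,0,0))
step 4 (A CAS): counter=7 r=(0,6,0,7) succ=(0,1,0,0) retry=(1,0,0,0)
step 5 (D CAS): counter=8 r=(0,6,0,7) succ=(0,1,0,1) retry=(1,0,0,0)
step 6 (B CAS): counter=8 r=(0,6,0,7) succ=(0,1,0,1) retry=(1,1,0,0)
step 7 (C LOAD): counter=8 r=(0,6,8,7) succ=(0,1,0,1) retry=(1,1,0,0)
step 8 (C CAS): counter=9 r=(0,6,8,7) succ=(0,1,1,1) retry=(1,1,0,0)
step 9 (A LOAD): counter=9 r=(9,6,8,7) succ=(0,1,1,1) retry=(1,1,0,0)
step 10 (C LOAD): counter=9 r=(9,6,9,7) succ=(0,1,1,1) retry=(1,1,0,0)
step 11 (C CAS): counter=10 r=(9,6,9,7) succ=(0,1,2,1) retry=(1,1,0,0)
step 12 (C LOAD): counter=10 r=(9,6,10,7) succ=(0,1,2,1) retry=(1,1,0,0)
step 13 (A CAS): counter=10 r=(9,6,10,7) succ=(0,1,2,1) retry=(2,1,0,0)
step 14 (A LOAD): counter=10 r=(10,6,10,7) succ=(0,1,2,1) retry=(2,1,0,0)
step 15 (A CAS): counter=11 r=(10,6,10,7) succ=(1,1,2,1) retry=(2,1,0,0)
step 16 (C CAS): counter=11 r=(10,6,10,7) succ=(1,1,2,1) retry=(2,1,1,0)
step 17 (C LOAD): counter=11 r=(10,6,11,7) succ=(1,1,2,1) retry=(2,1,1,0)
step 18 (C CAS): counter=12 r=(10,6,11,7) succ=(1,1,3,1) retry=(2,1,1,0)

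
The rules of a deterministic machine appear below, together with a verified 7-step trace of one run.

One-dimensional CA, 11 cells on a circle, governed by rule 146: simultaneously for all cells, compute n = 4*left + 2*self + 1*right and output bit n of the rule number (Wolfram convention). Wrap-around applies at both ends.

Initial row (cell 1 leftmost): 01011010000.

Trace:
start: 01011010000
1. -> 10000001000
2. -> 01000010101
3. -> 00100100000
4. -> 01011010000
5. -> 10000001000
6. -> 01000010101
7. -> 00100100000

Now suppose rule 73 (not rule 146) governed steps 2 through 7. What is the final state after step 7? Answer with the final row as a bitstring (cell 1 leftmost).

(re-executing steps 2..7 under rule 73; state before step 2: 10000001000)
2. -> 00111100010
3. -> 10100101000
4. -> 00000000010
5. -> 11111111000
6. -> 10000001010
7. -> 00111100000

00111100000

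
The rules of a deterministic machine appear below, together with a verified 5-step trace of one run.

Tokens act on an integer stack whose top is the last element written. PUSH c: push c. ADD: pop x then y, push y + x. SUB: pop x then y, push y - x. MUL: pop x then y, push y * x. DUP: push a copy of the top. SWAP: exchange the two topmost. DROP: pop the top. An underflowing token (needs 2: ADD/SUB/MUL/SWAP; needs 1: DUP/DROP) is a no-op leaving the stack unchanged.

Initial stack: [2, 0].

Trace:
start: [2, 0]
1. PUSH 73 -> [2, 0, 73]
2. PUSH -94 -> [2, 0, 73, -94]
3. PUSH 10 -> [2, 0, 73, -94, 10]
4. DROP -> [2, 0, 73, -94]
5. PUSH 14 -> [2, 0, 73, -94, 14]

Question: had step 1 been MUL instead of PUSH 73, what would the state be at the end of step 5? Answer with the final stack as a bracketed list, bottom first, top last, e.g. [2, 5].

[0, -94, 14]

(re-executing from step 1 with the substitution; state before step 1: [2, 0])
1. MUL -> [0]
2. PUSH -94 -> [0, -94]
3. PUSH 10 -> [0, -94, 10]
4. DROP -> [0, -94]
5. PUSH 14 -> [0, -94, 14]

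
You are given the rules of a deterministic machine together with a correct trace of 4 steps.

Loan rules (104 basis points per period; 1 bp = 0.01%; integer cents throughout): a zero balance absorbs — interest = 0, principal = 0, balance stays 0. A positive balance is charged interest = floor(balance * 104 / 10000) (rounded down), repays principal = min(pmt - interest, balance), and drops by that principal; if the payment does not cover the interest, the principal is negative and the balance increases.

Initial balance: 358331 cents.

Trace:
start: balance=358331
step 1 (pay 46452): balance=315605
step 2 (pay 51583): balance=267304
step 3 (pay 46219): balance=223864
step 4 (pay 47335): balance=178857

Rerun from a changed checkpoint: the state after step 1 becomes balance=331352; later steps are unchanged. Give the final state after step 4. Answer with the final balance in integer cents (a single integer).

195101

state after step 1 := balance=331352
step 2 (pay 51583): balance=283215
step 3 (pay 46219): balance=239941
step 4 (pay 47335): balance=195101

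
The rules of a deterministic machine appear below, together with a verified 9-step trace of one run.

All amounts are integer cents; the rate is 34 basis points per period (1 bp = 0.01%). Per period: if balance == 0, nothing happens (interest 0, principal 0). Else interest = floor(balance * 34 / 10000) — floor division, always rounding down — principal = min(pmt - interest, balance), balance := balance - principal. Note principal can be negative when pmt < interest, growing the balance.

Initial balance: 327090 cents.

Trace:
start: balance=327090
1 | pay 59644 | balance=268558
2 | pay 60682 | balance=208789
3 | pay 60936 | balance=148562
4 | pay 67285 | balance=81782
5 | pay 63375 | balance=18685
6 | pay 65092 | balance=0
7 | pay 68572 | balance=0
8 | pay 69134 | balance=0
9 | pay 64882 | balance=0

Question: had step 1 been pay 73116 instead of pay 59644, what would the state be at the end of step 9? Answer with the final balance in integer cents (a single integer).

0

(re-executing from step 1 with the substitution; state before step 1: balance=327090)
1 | pay 73116 | balance=255086
2 | pay 60682 | balance=195271
3 | pay 60936 | balance=134998
4 | pay 67285 | balance=68171
5 | pay 63375 | balance=5027
6 | pay 65092 | balance=0
7 | pay 68572 | balance=0
8 | pay 69134 | balance=0
9 | pay 64882 | balance=0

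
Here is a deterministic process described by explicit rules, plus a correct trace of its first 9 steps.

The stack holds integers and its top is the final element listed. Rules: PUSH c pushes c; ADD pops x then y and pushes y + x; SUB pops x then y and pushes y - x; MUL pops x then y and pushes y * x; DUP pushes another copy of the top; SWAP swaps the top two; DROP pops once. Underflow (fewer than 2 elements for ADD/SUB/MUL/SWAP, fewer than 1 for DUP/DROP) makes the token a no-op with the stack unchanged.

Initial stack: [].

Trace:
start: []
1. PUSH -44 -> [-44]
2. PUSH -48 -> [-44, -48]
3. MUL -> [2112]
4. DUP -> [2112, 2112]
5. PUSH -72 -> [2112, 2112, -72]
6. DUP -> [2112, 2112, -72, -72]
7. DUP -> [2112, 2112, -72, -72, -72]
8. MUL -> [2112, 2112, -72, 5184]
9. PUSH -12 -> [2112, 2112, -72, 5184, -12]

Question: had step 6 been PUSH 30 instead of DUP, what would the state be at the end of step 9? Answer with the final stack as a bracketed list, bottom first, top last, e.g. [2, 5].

(re-executing from step 6 with the substitution; state before step 6: [2112, 2112, -72])
6. PUSH 30 -> [2112, 2112, -72, 30]
7. DUP -> [2112, 2112, -72, 30, 30]
8. MUL -> [2112, 2112, -72, 900]
9. PUSH -12 -> [2112, 2112, -72, 900, -12]

[2112, 2112, -72, 900, -12]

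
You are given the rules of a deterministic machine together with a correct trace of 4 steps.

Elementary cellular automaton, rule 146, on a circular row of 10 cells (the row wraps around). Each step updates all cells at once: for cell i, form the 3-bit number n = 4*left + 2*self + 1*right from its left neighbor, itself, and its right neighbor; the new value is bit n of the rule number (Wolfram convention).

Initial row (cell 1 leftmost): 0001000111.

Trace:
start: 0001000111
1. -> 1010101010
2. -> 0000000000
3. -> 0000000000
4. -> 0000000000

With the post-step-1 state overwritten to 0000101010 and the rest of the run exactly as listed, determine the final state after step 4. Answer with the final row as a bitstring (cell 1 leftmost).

0000010100

state after step 1 := 0000101010
2. -> 0001000001
3. -> 1010100010
4. -> 0000010100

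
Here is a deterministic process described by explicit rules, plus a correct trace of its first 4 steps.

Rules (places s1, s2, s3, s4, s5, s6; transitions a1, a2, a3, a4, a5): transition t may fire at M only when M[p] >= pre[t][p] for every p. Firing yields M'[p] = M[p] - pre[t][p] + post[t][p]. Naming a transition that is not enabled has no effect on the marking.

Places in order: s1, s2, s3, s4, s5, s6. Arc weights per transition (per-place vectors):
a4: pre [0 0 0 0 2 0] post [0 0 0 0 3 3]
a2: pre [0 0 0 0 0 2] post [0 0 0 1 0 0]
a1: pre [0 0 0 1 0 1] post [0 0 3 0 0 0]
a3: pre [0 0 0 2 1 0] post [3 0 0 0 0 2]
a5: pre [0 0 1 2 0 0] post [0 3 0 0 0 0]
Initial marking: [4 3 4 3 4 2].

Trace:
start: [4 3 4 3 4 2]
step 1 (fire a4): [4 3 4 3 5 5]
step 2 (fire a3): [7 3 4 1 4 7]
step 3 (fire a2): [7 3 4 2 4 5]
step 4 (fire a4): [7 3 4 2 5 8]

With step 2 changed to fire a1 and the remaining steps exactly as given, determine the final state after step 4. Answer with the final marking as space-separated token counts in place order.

(re-executing from step 2 with the substitution; state before step 2: [4 3 4 3 5 5])
step 2 (fire a1): [4 3 7 2 5 4]
step 3 (fire a2): [4 3 7 3 5 2]
step 4 (fire a4): [4 3 7 3 6 5]

4 3 7 3 6 5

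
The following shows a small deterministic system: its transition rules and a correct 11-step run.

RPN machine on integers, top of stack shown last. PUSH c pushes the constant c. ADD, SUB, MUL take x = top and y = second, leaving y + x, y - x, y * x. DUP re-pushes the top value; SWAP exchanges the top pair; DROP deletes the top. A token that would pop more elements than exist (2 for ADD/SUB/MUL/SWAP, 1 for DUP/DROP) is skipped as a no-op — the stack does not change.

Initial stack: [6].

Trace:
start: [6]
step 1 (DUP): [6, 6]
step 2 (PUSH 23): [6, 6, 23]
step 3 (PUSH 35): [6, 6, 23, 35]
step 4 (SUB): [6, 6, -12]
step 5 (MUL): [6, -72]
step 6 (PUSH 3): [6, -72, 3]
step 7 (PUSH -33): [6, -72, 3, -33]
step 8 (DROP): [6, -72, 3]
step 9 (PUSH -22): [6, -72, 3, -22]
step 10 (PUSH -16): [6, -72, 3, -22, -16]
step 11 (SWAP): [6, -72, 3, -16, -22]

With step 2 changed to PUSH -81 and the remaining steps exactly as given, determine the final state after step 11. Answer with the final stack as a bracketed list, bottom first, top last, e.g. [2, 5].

(re-executing from step 2 with the substitution; state before step 2: [6, 6])
step 2 (PUSH -81): [6, 6, -81]
step 3 (PUSH 35): [6, 6, -81, 35]
step 4 (SUB): [6, 6, -116]
step 5 (MUL): [6, -696]
step 6 (PUSH 3): [6, -696, 3]
step 7 (PUSH -33): [6, -696, 3, -33]
step 8 (DROP): [6, -696, 3]
step 9 (PUSH -22): [6, -696, 3, -22]
step 10 (PUSH -16): [6, -696, 3, -22, -16]
step 11 (SWAP): [6, -696, 3, -16, -22]

[6, -696, 3, -16, -22]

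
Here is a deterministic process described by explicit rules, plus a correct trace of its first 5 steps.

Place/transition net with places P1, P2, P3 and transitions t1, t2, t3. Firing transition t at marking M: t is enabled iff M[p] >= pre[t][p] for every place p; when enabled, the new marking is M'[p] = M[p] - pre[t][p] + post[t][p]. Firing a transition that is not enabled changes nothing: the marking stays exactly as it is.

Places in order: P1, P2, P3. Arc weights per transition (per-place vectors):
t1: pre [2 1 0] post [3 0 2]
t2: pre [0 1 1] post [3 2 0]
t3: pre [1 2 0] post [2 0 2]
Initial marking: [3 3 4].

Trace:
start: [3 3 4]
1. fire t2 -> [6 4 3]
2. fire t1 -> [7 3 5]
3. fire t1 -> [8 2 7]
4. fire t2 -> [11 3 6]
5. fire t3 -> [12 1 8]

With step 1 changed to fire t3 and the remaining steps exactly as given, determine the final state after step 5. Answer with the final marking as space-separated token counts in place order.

(re-executing from step 1 with the substitution; state before step 1: [3 3 4])
1. fire t3 -> [4 1 6]
2. fire t1 -> [5 0 8]
3. fire t1 -> [5 0 8]
4. fire t2 -> [5 0 8]
5. fire t3 -> [5 0 8]

5 0 8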